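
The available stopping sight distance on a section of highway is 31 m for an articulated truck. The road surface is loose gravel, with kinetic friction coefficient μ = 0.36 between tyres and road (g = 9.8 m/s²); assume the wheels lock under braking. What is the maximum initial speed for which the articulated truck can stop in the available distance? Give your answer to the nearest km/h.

a = μg = 0.36 × 9.8 = 3.528 m/s².
v²/(2a) = d ⇒ v = √(2 × 3.528 × 31) = √218.74 = 14.7899 m/s.
14.7899 m/s × 3.6 = 53.244 km/h.

Maximum speed ≈ 53 km/h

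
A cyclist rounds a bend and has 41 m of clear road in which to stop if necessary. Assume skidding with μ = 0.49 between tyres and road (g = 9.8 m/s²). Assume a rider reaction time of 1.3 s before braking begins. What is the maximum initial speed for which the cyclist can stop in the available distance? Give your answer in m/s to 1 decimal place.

a = μg = 0.49 × 9.8 = 4.802 m/s².
Stopping distance: v·t_r + v²/(2a) = 41 with t_r = 1.3 s and a = 4.802 m/s².
So v² + 12.485 v − 393.76 = 0.
Positive root: v = −a·t_r + √((a·t_r)² + 2a·d) = −6.243 + √(38.975 + 393.76) = 14.5593 m/s.

Maximum speed ≈ 14.6 m/s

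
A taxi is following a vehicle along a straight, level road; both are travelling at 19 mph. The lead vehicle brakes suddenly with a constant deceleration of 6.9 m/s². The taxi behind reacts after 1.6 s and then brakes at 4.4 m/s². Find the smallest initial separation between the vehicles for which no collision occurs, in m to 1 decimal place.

19 mph × 0.44704 = 8.4938 m/s.
Leader travels v²/(2a_L) = 72.145 / 13.800 = 5.228 m before stopping.
Follower covers v·t_r = 8.4938 × 1.6 = 13.590 m while reacting, then v²/(2a_F) = 72.145 / 8.800 = 8.198 m while braking, for a total of 13.590 + 8.198 = 21.788 m.
Since a_F ≤ a_L and the follower starts braking later, the follower is never slower than the leader, so the closest approach is when both have stopped.
Minimum gap = 21.788 − 5.228 = 16.560 m.

Minimum gap ≈ 16.6 m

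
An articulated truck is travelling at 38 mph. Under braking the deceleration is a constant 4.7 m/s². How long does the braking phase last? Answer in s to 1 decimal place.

Braking time ≈ 3.6 s

38 mph × 0.44704 = 16.9875 m/s.
Braking time = v/a = 16.9875 / 4.700 = 3.614 s.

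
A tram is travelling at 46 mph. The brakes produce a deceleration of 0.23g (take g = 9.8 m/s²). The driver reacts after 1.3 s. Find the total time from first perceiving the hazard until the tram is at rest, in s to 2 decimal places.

Total time ≈ 10.42 s

46 mph × 0.44704 = 20.5638 m/s.
a = 0.23 × 9.8 = 2.254 m/s².
Braking time = v/a = 20.5638 / 2.254 = 9.123 s.
Total = 1.3 + 9.123 = 10.423 s.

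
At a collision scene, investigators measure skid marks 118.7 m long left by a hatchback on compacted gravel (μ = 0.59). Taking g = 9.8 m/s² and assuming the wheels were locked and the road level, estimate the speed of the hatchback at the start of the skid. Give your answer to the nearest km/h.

Initial speed ≈ 133 km/h

Deceleration a = μg = 0.59 × 9.8 = 5.782 m/s².
v = √(2a·d) = √(2 × 5.782 × 118.7) = √1372.647 = 37.0493 m/s.
= 37.0493 × 3.6 = 133.377 km/h.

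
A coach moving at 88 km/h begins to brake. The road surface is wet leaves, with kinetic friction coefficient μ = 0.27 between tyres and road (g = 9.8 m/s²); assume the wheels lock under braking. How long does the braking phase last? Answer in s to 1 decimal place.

88 km/h ÷ 3.6 = 24.4444 m/s.
a = μg = 0.27 × 9.8 = 2.646 m/s².
Braking time = v/a = 24.4444 / 2.646 = 9.238 s.

Braking time ≈ 9.2 s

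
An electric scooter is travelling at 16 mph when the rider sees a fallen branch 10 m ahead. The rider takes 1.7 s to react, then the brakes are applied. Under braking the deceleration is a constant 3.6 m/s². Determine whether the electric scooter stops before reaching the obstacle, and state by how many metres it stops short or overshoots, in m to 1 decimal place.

16 mph × 0.44704 = 7.1526 m/s.
Reaction distance = 7.1526 × 1.7 = 12.159 m.
Braking distance = v²/(2a) = 51.160 / 7.200 = 7.106 m.
Total stopping distance = 12.159 + 7.106 = 19.265 m, vs 10 m available — it cannot stop in time and overshoots by 19.265 − 10 = 9.265 m.

No — it overshoots by 9.3 m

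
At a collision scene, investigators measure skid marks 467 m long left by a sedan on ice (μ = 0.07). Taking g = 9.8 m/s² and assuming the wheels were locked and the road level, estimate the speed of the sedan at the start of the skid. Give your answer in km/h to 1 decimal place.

Deceleration a = μg = 0.07 × 9.8 = 0.686 m/s².
v = √(2a·d) = √(2 × 0.686 × 467) = √640.724 = 25.3125 m/s.
= 25.3125 × 3.6 = 91.125 km/h.

Initial speed ≈ 91.1 km/h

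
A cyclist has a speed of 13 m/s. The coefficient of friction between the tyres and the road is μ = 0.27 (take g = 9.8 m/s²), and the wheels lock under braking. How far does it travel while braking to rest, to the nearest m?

Braking distance ≈ 32 m

a = μg = 0.27 × 9.8 = 2.646 m/s².
Braking distance = v²/(2a) = 13.0000² / (2 × 2.646) = 169.000 / 5.292 = 31.935 m.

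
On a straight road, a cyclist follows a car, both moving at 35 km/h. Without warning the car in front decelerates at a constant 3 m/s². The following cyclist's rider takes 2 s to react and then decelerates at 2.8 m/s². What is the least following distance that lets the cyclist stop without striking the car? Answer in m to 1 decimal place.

Minimum gap ≈ 20.6 m

35 km/h ÷ 3.6 = 9.7222 m/s.
Leader travels v²/(2a_L) = 94.521 / 6.000 = 15.754 m before stopping.
Follower covers v·t_r = 9.7222 × 2 = 19.444 m while reacting, then v²/(2a_F) = 94.521 / 5.600 = 16.879 m while braking, for a total of 19.444 + 16.879 = 36.323 m.
Since a_F ≤ a_L and the follower starts braking later, the follower is never slower than the leader, so the closest approach is when both have stopped.
Minimum gap = 36.323 − 15.754 = 20.569 m.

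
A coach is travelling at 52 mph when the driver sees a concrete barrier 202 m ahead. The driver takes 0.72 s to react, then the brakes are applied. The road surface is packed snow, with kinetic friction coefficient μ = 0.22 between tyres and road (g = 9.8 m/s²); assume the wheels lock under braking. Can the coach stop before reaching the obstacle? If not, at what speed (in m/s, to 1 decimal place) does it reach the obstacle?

Yes — it stops about 59.9 m short of the obstacle, so it never reaches it

52 mph × 0.44704 = 23.2461 m/s.
a = μg = 0.22 × 9.8 = 2.156 m/s².
Reaction distance = 23.2461 × 0.72 = 16.737 m.
Braking distance = v²/(2a) = 540.381 / 4.312 = 125.320 m.
Total stopping distance = 16.737 + 125.320 = 142.057 m, vs 202 m available — it stops with 202 − 142.057 = 59.943 m to spare.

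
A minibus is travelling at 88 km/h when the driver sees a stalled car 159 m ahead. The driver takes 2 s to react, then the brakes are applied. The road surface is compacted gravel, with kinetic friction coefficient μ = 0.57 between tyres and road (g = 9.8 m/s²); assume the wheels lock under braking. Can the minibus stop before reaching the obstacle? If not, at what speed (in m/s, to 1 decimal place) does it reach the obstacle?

Yes — it stops about 56.6 m short of the obstacle, so it never reaches it

88 km/h ÷ 3.6 = 24.4444 m/s.
a = μg = 0.57 × 9.8 = 5.586 m/s².
Reaction distance = 24.4444 × 2 = 48.889 m.
Braking distance = v²/(2a) = 597.529 / 11.172 = 53.485 m.
Total stopping distance = 48.889 + 53.485 = 102.374 m, vs 159 m available — it stops with 159 − 102.374 = 56.626 m to spare.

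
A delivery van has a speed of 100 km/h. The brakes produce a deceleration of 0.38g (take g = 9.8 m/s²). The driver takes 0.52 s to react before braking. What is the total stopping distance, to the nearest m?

Total stopping distance ≈ 118 m

100 km/h ÷ 3.6 = 27.7778 m/s.
a = 0.38 × 9.8 = 3.724 m/s².
Reaction distance = v·t_r = 27.7778 × 0.52 = 14.444 m.
Braking distance = v²/(2a) = 27.7778² / (2 × 3.724) = 771.606 / 7.448 = 103.599 m.
Total = 14.444 + 103.599 = 118.043 m.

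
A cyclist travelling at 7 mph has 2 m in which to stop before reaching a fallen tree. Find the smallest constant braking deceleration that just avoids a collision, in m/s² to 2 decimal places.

7 mph × 0.44704 = 3.1293 m/s.
v² = 2a·d ⇒ a = v²/(2d) = 3.1293² / (2 × 2.000) = 9.793 / 4.000 = 2.4482 m/s².

Required deceleration ≈ 2.45 m/s²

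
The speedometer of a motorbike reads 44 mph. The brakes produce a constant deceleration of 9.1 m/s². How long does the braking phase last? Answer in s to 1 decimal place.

Braking time ≈ 2.2 s

44 mph × 0.44704 = 19.6698 m/s.
Braking time = v/a = 19.6698 / 9.100 = 2.162 s.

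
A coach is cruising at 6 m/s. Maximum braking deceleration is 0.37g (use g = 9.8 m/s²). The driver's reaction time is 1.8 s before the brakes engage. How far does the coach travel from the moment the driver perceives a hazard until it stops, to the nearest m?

a = 0.37 × 9.8 = 3.626 m/s².
Reaction distance = v·t_r = 6.0000 × 1.8 = 10.800 m.
Braking distance = v²/(2a) = 6.0000² / (2 × 3.626) = 36.000 / 7.252 = 4.964 m.
Total = 10.800 + 4.964 = 15.764 m.

Total stopping distance ≈ 16 m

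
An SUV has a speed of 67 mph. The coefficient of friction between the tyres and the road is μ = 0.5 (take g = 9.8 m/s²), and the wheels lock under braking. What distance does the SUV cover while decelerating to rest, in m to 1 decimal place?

67 mph × 0.44704 = 29.9517 m/s.
a = μg = 0.5 × 9.8 = 4.900 m/s².
Braking distance = v²/(2a) = 29.9517² / (2 × 4.900) = 897.104 / 9.800 = 91.541 m.

Braking distance ≈ 91.5 m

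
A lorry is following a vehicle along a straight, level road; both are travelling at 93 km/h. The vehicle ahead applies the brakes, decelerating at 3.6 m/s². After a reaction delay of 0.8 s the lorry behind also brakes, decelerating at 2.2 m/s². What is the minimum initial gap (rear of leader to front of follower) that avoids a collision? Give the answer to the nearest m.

93 km/h ÷ 3.6 = 25.8333 m/s.
Leader travels v²/(2a_L) = 667.359 / 7.200 = 92.689 m before stopping.
Follower covers v·t_r = 25.8333 × 0.8 = 20.667 m while reacting, then v²/(2a_F) = 667.359 / 4.400 = 151.672 m while braking, for a total of 20.667 + 151.672 = 172.339 m.
Since a_F ≤ a_L and the follower starts braking later, the follower is never slower than the leader, so the closest approach is when both have stopped.
Minimum gap = 172.339 − 92.689 = 79.650 m.

Minimum gap ≈ 80 m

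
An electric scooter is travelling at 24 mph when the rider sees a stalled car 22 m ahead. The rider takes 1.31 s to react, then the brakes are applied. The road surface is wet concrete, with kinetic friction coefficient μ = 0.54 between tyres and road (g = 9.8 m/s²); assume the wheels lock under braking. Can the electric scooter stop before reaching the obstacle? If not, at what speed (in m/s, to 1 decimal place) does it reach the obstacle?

24 mph × 0.44704 = 10.7290 m/s.
a = μg = 0.54 × 9.8 = 5.292 m/s².
Reaction distance = 10.7290 × 1.31 = 14.055 m.
Braking distance needed to stop: v²/(2a) = 115.111 / 10.584 = 10.876 m, so total needed = 14.055 + 10.876 = 24.931 m > 22 m — it cannot stop.
Distance remaining when braking begins: 22 − 14.055 = 7.945 m.
v² = v₀² − 2a·d = 115.111 − 2 × 5.292 × 7.945 = 31.021 m²/s².
v = √31.021 = 5.570 m/s.

No — it strikes the obstacle at 5.6 m/s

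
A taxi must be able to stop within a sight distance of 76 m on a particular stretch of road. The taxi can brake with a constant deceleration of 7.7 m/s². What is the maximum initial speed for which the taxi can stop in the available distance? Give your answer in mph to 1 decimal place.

Maximum speed ≈ 76.5 mph

v²/(2a) = d ⇒ v = √(2 × 7.700 × 76) = √1170.40 = 34.2111 m/s.
34.2111 m/s ÷ 0.44704 = 76.528 mph.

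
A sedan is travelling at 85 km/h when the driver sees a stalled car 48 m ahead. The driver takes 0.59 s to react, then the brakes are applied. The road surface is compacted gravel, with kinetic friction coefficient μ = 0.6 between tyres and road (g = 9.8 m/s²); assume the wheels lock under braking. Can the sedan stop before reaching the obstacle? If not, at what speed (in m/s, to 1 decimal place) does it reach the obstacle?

85 km/h ÷ 3.6 = 23.6111 m/s.
a = μg = 0.6 × 9.8 = 5.880 m/s².
Reaction distance = 23.6111 × 0.59 = 13.931 m.
Braking distance needed to stop: v²/(2a) = 557.484 / 11.760 = 47.405 m, so total needed = 13.931 + 47.405 = 61.336 m > 48 m — it cannot stop.
Distance remaining when braking begins: 48 − 13.931 = 34.069 m.
v² = v₀² − 2a·d = 557.484 − 2 × 5.880 × 34.069 = 156.833 m²/s².
v = √156.833 = 12.523 m/s.

No — it strikes the obstacle at 12.5 m/s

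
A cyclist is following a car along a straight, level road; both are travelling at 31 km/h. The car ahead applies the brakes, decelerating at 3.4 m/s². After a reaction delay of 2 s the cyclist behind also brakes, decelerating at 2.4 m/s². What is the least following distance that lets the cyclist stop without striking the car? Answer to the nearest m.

Minimum gap ≈ 22 m

31 km/h ÷ 3.6 = 8.6111 m/s.
Leader travels v²/(2a_L) = 74.151 / 6.800 = 10.905 m before stopping.
Follower covers v·t_r = 8.6111 × 2 = 17.222 m while reacting, then v²/(2a_F) = 74.151 / 4.800 = 15.448 m while braking, for a total of 17.222 + 15.448 = 32.670 m.
Since a_F ≤ a_L and the follower starts braking later, the follower is never slower than the leader, so the closest approach is when both have stopped.
Minimum gap = 32.670 − 10.905 = 21.765 m.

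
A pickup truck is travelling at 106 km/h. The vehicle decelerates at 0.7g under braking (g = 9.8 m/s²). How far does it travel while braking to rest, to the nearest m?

106 km/h ÷ 3.6 = 29.4444 m/s.
a = 0.7 × 9.8 = 6.860 m/s².
Braking distance = v²/(2a) = 29.4444² / (2 × 6.860) = 866.973 / 13.720 = 63.190 m.

Braking distance ≈ 63 m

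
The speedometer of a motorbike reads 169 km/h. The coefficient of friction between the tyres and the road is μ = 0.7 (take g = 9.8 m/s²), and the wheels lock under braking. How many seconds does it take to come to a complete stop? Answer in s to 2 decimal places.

Braking time ≈ 6.84 s

169 km/h ÷ 3.6 = 46.9444 m/s.
a = μg = 0.7 × 9.8 = 6.860 m/s².
Braking time = v/a = 46.9444 / 6.860 = 6.843 s.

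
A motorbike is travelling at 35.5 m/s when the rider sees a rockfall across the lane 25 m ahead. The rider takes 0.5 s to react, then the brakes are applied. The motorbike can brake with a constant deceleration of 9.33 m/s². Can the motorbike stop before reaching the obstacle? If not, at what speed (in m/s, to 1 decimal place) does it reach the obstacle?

Reaction distance = 35.5000 × 0.5 = 17.750 m.
Braking distance needed to stop: v²/(2a) = 1260.250 / 18.660 = 67.538 m, so total needed = 17.750 + 67.538 = 85.288 m > 25 m — it cannot stop.
Distance remaining when braking begins: 25 − 17.750 = 7.250 m.
v² = v₀² − 2a·d = 1260.250 − 2 × 9.330 × 7.250 = 1124.965 m²/s².
v = √1124.965 = 33.540 m/s.

No — it strikes the obstacle at 33.5 m/s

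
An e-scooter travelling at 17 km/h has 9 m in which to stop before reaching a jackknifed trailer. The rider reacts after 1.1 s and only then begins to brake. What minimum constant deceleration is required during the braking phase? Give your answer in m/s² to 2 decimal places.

Required deceleration ≈ 2.93 m/s²

17 km/h ÷ 3.6 = 4.7222 m/s.
Distance covered during reaction = 4.7222 × 1.1 = 5.194 m.
Distance available for braking: 9 − 5.194 = 3.806 m.
v² = 2a·d ⇒ a = v²/(2d) = 4.7222² / (2 × 3.806) = 22.299 / 7.612 = 2.9295 m/s².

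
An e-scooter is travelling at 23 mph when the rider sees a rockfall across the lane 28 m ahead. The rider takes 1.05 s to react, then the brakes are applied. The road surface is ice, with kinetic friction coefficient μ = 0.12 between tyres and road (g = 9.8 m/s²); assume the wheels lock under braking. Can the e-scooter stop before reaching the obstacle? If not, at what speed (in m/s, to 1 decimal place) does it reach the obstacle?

23 mph × 0.44704 = 10.2819 m/s.
a = μg = 0.12 × 9.8 = 1.176 m/s².
Reaction distance = 10.2819 × 1.05 = 10.796 m.
Braking distance needed to stop: v²/(2a) = 105.717 / 2.352 = 44.948 m, so total needed = 10.796 + 44.948 = 55.744 m > 28 m — it cannot stop.
Distance remaining when braking begins: 28 − 10.796 = 17.204 m.
v² = v₀² − 2a·d = 105.717 − 2 × 1.176 × 17.204 = 65.253 m²/s².
v = √65.253 = 8.078 m/s.

No — it strikes the obstacle at 8.1 m/s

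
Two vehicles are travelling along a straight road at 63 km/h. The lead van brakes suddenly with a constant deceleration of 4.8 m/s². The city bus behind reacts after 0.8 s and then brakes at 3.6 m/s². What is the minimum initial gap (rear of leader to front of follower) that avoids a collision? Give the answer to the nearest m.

Minimum gap ≈ 25 m

63 km/h ÷ 3.6 = 17.5000 m/s.
Leader travels v²/(2a_L) = 306.250 / 9.600 = 31.901 m before stopping.
Follower covers v·t_r = 17.5000 × 0.8 = 14.000 m while reacting, then v²/(2a_F) = 306.250 / 7.200 = 42.535 m while braking, for a total of 14.000 + 42.535 = 56.535 m.
Since a_F ≤ a_L and the follower starts braking later, the follower is never slower than the leader, so the closest approach is when both have stopped.
Minimum gap = 56.535 − 31.901 = 24.634 m.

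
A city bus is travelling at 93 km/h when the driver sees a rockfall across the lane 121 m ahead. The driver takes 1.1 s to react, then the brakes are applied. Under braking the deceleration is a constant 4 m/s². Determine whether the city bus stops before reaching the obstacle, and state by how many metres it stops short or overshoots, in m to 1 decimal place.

93 km/h ÷ 3.6 = 25.8333 m/s.
Reaction distance = 25.8333 × 1.1 = 28.417 m.
Braking distance = v²/(2a) = 667.359 / 8.000 = 83.420 m.
Total stopping distance = 28.417 + 83.420 = 111.837 m, vs 121 m available — it stops with 121 − 111.837 = 9.163 m to spare.

Yes — it stops 9.2 m short of the obstacle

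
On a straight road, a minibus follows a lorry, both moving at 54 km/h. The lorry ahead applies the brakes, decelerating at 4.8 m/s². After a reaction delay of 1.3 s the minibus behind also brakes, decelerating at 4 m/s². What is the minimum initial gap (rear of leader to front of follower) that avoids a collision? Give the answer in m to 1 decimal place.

54 km/h ÷ 3.6 = 15.0000 m/s.
Leader travels v²/(2a_L) = 225.000 / 9.600 = 23.438 m before stopping.
Follower covers v·t_r = 15.0000 × 1.3 = 19.500 m while reacting, then v²/(2a_F) = 225.000 / 8.000 = 28.125 m while braking, for a total of 19.500 + 28.125 = 47.625 m.
Since a_F ≤ a_L and the follower starts braking later, the follower is never slower than the leader, so the closest approach is when both have stopped.
Minimum gap = 47.625 − 23.438 = 24.187 m.

Minimum gap ≈ 24.2 m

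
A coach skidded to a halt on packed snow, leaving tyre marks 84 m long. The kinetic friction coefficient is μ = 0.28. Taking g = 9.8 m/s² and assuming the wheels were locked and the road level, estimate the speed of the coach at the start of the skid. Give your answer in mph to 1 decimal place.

Initial speed ≈ 48.0 mph

Deceleration a = μg = 0.28 × 9.8 = 2.744 m/s².
v = √(2a·d) = √(2 × 2.744 × 84) = √460.992 = 21.4707 m/s.
= 21.4707 ÷ 0.44704 = 48.029 mph.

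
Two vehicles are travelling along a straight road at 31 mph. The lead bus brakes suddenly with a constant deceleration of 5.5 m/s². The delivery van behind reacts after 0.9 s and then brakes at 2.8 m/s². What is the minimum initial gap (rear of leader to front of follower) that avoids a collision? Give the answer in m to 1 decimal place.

Minimum gap ≈ 29.3 m

31 mph × 0.44704 = 13.8582 m/s.
Leader travels v²/(2a_L) = 192.050 / 11.000 = 17.459 m before stopping.
Follower covers v·t_r = 13.8582 × 0.9 = 12.472 m while reacting, then v²/(2a_F) = 192.050 / 5.600 = 34.295 m while braking, for a total of 12.472 + 34.295 = 46.767 m.
Since a_F ≤ a_L and the follower starts braking later, the follower is never slower than the leader, so the closest approach is when both have stopped.
Minimum gap = 46.767 − 17.459 = 29.308 m.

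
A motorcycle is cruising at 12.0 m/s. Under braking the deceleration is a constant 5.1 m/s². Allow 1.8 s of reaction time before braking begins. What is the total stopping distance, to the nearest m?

Total stopping distance ≈ 36 m

Reaction distance = v·t_r = 12.0000 × 1.8 = 21.600 m.
Braking distance = v²/(2a) = 12.0000² / (2 × 5.100) = 144.000 / 10.200 = 14.118 m.
Total = 21.600 + 14.118 = 35.718 m.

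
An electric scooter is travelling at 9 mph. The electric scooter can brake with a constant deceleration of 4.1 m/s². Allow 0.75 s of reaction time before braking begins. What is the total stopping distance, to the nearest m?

Total stopping distance ≈ 5 m

9 mph × 0.44704 = 4.0234 m/s.
Reaction distance = v·t_r = 4.0234 × 0.75 = 3.018 m.
Braking distance = v²/(2a) = 4.0234² / (2 × 4.100) = 16.188 / 8.200 = 1.974 m.
Total = 3.018 + 1.974 = 4.992 m.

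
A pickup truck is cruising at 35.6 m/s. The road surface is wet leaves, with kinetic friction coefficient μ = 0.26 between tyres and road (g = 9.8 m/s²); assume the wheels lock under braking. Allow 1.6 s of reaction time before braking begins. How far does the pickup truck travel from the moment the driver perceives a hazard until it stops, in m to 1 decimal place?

Total stopping distance ≈ 305.7 m

a = μg = 0.26 × 9.8 = 2.548 m/s².
Reaction distance = v·t_r = 35.6000 × 1.6 = 56.960 m.
Braking distance = v²/(2a) = 35.6000² / (2 × 2.548) = 1267.360 / 5.096 = 248.697 m.
Total = 56.960 + 248.697 = 305.657 m.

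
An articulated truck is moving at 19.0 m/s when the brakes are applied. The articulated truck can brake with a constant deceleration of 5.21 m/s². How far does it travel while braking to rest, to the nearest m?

Braking distance ≈ 35 m

Braking distance = v²/(2a) = 19.0000² / (2 × 5.210) = 361.000 / 10.420 = 34.645 m.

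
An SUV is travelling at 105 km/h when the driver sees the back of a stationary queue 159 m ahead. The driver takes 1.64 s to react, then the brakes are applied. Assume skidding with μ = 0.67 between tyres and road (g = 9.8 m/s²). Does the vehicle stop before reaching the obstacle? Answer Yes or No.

Yes

105 km/h ÷ 3.6 = 29.1667 m/s.
a = μg = 0.67 × 9.8 = 6.566 m/s².
Reaction distance = 29.1667 × 1.64 = 47.833 m.
Braking distance = v²/(2a) = 850.696 / 13.132 = 64.780 m.
Total stopping distance = 47.833 + 64.780 = 112.613 m, vs 159 m available — it stops with 159 − 112.613 = 46.387 m to spare.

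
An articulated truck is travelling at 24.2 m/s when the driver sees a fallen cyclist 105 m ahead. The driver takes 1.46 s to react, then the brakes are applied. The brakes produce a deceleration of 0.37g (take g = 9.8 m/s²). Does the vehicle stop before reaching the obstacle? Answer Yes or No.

No

a = 0.37 × 9.8 = 3.626 m/s².
Reaction distance = 24.2000 × 1.46 = 35.332 m.
Braking distance = v²/(2a) = 585.640 / 7.252 = 80.756 m.
Total stopping distance = 35.332 + 80.756 = 116.088 m, vs 105 m available — it cannot stop in time and overshoots by 116.088 − 105 = 11.088 m.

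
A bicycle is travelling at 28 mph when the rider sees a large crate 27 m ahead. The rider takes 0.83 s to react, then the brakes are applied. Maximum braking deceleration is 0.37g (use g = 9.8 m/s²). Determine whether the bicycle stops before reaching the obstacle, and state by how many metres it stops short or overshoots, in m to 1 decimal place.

No — it overshoots by 5.0 m

28 mph × 0.44704 = 12.5171 m/s.
a = 0.37 × 9.8 = 3.626 m/s².
Reaction distance = 12.5171 × 0.83 = 10.389 m.
Braking distance = v²/(2a) = 156.678 / 7.252 = 21.605 m.
Total stopping distance = 10.389 + 21.605 = 31.994 m, vs 27 m available — it cannot stop in time and overshoots by 31.994 − 27 = 4.994 m.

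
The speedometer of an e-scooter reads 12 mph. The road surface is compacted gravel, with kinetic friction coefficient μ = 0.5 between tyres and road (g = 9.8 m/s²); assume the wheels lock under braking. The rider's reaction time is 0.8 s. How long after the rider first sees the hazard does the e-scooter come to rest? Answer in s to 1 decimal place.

12 mph × 0.44704 = 5.3645 m/s.
a = μg = 0.5 × 9.8 = 4.900 m/s².
Braking time = v/a = 5.3645 / 4.900 = 1.095 s.
Total = 0.8 + 1.095 = 1.895 s.

Total time ≈ 1.9 s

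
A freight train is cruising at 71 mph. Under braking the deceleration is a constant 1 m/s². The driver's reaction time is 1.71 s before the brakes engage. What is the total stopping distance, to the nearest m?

Total stopping distance ≈ 558 m

71 mph × 0.44704 = 31.7398 m/s.
Reaction distance = v·t_r = 31.7398 × 1.71 = 54.275 m.
Braking distance = v²/(2a) = 31.7398² / (2 × 1.000) = 1007.415 / 2.000 = 503.707 m.
Total = 54.275 + 503.707 = 557.982 m.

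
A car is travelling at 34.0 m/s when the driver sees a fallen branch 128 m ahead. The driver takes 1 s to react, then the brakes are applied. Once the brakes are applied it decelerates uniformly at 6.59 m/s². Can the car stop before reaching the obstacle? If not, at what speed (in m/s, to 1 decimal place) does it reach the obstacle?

Reaction distance = 34.0000 × 1 = 34.000 m.
Braking distance = v²/(2a) = 1156.000 / 13.180 = 87.709 m.
Total stopping distance = 34.000 + 87.709 = 121.709 m, vs 128 m available — it stops with 128 − 121.709 = 6.291 m to spare.

Yes — it stops about 6.3 m short of the obstacle, so it never reaches it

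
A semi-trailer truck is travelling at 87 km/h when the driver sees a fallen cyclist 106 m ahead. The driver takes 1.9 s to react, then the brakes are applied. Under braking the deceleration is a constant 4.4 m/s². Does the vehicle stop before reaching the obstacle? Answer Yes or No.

87 km/h ÷ 3.6 = 24.1667 m/s.
Reaction distance = 24.1667 × 1.9 = 45.917 m.
Braking distance = v²/(2a) = 584.029 / 8.800 = 66.367 m.
Total stopping distance = 45.917 + 66.367 = 112.284 m, vs 106 m available — it cannot stop in time and overshoots by 112.284 − 106 = 6.284 m.

No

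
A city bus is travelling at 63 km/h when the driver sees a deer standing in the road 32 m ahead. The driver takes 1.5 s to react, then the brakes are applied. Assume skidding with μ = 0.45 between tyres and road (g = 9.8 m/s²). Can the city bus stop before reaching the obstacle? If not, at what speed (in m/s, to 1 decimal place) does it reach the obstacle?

63 km/h ÷ 3.6 = 17.5000 m/s.
a = μg = 0.45 × 9.8 = 4.410 m/s².
Reaction distance = 17.5000 × 1.5 = 26.250 m.
Braking distance needed to stop: v²/(2a) = 306.250 / 8.820 = 34.722 m, so total needed = 26.250 + 34.722 = 60.972 m > 32 m — it cannot stop.
Distance remaining when braking begins: 32 − 26.250 = 5.750 m.
v² = v₀² − 2a·d = 306.250 − 2 × 4.410 × 5.750 = 255.535 m²/s².
v = √255.535 = 15.985 m/s.

No — it strikes the obstacle at 16.0 m/s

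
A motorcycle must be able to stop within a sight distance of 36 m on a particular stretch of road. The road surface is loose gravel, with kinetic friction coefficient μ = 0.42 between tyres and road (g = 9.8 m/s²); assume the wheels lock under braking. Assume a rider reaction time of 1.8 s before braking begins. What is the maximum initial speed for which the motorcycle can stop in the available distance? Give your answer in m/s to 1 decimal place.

Maximum speed ≈ 11.3 m/s

a = μg = 0.42 × 9.8 = 4.116 m/s².
Stopping distance: v·t_r + v²/(2a) = 36 with t_r = 1.8 s and a = 4.116 m/s².
So v² + 14.818 v − 296.35 = 0.
Positive root: v = −a·t_r + √((a·t_r)² + 2a·d) = −7.409 + √(54.893 + 296.35) = 11.3325 m/s.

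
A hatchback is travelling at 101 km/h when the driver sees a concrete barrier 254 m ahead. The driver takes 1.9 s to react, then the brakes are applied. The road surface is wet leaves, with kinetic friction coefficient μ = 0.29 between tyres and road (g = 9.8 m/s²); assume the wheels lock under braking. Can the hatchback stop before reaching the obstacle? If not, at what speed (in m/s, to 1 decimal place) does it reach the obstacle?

Yes — it stops about 62.2 m short of the obstacle, so it never reaches it

101 km/h ÷ 3.6 = 28.0556 m/s.
a = μg = 0.29 × 9.8 = 2.842 m/s².
Reaction distance = 28.0556 × 1.9 = 53.306 m.
Braking distance = v²/(2a) = 787.117 / 5.684 = 138.479 m.
Total stopping distance = 53.306 + 138.479 = 191.785 m, vs 254 m available — it stops with 254 − 191.785 = 62.215 m to spare.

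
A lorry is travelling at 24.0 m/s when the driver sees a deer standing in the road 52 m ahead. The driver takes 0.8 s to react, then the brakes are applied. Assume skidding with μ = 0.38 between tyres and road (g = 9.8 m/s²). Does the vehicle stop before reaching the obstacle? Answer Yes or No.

a = μg = 0.38 × 9.8 = 3.724 m/s².
Reaction distance = 24.0000 × 0.8 = 19.200 m.
Braking distance = v²/(2a) = 576.000 / 7.448 = 77.336 m.
Total stopping distance = 19.200 + 77.336 = 96.536 m, vs 52 m available — it cannot stop in time and overshoots by 96.536 − 52 = 44.536 m.

No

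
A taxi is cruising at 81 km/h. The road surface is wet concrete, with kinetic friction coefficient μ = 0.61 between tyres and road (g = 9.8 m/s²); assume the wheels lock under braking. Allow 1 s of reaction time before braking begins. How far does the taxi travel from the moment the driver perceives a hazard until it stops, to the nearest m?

81 km/h ÷ 3.6 = 22.5000 m/s.
a = μg = 0.61 × 9.8 = 5.978 m/s².
Reaction distance = v·t_r = 22.5000 × 1 = 22.500 m.
Braking distance = v²/(2a) = 22.5000² / (2 × 5.978) = 506.250 / 11.956 = 42.343 m.
Total = 22.500 + 42.343 = 64.843 m.

Total stopping distance ≈ 65 m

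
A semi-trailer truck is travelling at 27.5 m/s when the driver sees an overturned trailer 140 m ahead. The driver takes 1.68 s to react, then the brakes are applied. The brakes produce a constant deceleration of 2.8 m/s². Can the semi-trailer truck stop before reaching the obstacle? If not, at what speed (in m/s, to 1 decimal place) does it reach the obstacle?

Reaction distance = 27.5000 × 1.68 = 46.200 m.
Braking distance needed to stop: v²/(2a) = 756.250 / 5.600 = 135.045 m, so total needed = 46.200 + 135.045 = 181.245 m > 140 m — it cannot stop.
Distance remaining when braking begins: 140 − 46.200 = 93.800 m.
v² = v₀² − 2a·d = 756.250 − 2 × 2.800 × 93.800 = 230.970 m²/s².
v = √230.970 = 15.198 m/s.

No — it strikes the obstacle at 15.2 m/s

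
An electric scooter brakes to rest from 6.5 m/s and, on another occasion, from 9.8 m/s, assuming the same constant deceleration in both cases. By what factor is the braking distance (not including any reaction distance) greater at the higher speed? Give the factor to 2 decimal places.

Factor ≈ 2.27

Braking distance d = v²/(2a), so with a fixed, d ∝ v².
Factor = (9.8/6.5)² = 1.5077² = 2.2732.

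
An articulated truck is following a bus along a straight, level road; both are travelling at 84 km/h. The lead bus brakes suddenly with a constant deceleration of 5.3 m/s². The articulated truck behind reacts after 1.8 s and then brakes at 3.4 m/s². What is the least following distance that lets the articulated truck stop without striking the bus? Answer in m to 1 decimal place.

84 km/h ÷ 3.6 = 23.3333 m/s.
Leader travels v²/(2a_L) = 544.443 / 10.600 = 51.363 m before stopping.
Follower covers v·t_r = 23.3333 × 1.8 = 42.000 m while reacting, then v²/(2a_F) = 544.443 / 6.800 = 80.065 m while braking, for a total of 42.000 + 80.065 = 122.065 m.
Since a_F ≤ a_L and the follower starts braking later, the follower is never slower than the leader, so the closest approach is when both have stopped.
Minimum gap = 122.065 − 51.363 = 70.702 m.

Minimum gap ≈ 70.7 m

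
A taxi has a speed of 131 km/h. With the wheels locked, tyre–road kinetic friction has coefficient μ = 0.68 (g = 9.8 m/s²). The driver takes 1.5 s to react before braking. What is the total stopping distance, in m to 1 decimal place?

131 km/h ÷ 3.6 = 36.3889 m/s.
a = μg = 0.68 × 9.8 = 6.664 m/s².
Reaction distance = v·t_r = 36.3889 × 1.5 = 54.583 m.
Braking distance = v²/(2a) = 36.3889² / (2 × 6.664) = 1324.152 / 13.328 = 99.351 m.
Total = 54.583 + 99.351 = 153.934 m.

Total stopping distance ≈ 153.9 m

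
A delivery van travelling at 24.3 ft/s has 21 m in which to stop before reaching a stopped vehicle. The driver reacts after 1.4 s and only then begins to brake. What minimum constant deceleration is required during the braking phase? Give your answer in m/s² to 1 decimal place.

24.3 ft/s × 0.3048 = 7.4066 m/s.
Distance covered during reaction = 7.4066 × 1.4 = 10.369 m.
Distance available for braking: 21 − 10.369 = 10.631 m.
v² = 2a·d ⇒ a = v²/(2d) = 7.4066² / (2 × 10.631) = 54.858 / 21.262 = 2.5801 m/s².

Required deceleration ≈ 2.6 m/s²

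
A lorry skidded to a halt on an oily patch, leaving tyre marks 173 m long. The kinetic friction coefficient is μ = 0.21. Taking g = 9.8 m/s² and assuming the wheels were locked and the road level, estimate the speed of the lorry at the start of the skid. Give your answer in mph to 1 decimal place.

Deceleration a = μg = 0.21 × 9.8 = 2.058 m/s².
v = √(2a·d) = √(2 × 2.058 × 173) = √712.068 = 26.6846 m/s.
= 26.6846 ÷ 0.44704 = 59.692 mph.

Initial speed ≈ 59.7 mph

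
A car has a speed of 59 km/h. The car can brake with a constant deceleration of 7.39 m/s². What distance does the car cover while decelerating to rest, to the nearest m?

59 km/h ÷ 3.6 = 16.3889 m/s.
Braking distance = v²/(2a) = 16.3889² / (2 × 7.390) = 268.596 / 14.780 = 18.173 m.

Braking distance ≈ 18 m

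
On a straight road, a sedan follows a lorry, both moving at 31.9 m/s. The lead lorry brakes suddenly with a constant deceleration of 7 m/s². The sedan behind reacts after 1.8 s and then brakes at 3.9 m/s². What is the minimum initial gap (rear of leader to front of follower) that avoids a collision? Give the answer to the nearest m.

Minimum gap ≈ 115 m

Leader travels v²/(2a_L) = 1017.610 / 14.000 = 72.686 m before stopping.
Follower covers v·t_r = 31.9000 × 1.8 = 57.420 m while reacting, then v²/(2a_F) = 1017.610 / 7.800 = 130.463 m while braking, for a total of 57.420 + 130.463 = 187.883 m.
Since a_F ≤ a_L and the follower starts braking later, the follower is never slower than the leader, so the closest approach is when both have stopped.
Minimum gap = 187.883 − 72.686 = 115.197 m.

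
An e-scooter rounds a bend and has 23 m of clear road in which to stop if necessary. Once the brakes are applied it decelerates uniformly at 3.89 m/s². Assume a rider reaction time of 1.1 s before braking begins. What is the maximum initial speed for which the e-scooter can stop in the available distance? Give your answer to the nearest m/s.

Maximum speed ≈ 10 m/s

Stopping distance: v·t_r + v²/(2a) = 23 with t_r = 1.1 s and a = 3.890 m/s².
So v² + 8.558 v − 178.94 = 0.
Positive root: v = −a·t_r + √((a·t_r)² + 2a·d) = −4.279 + √(18.310 + 178.94) = 9.7656 m/s.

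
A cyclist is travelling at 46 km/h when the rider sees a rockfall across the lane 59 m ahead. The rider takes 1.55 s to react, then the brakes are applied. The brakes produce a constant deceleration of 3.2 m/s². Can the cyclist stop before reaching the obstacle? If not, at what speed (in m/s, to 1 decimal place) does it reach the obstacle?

46 km/h ÷ 3.6 = 12.7778 m/s.
Reaction distance = 12.7778 × 1.55 = 19.806 m.
Braking distance = v²/(2a) = 163.272 / 6.400 = 25.511 m.
Total stopping distance = 19.806 + 25.511 = 45.317 m, vs 59 m available — it stops with 59 − 45.317 = 13.683 m to spare.

Yes — it stops about 13.7 m short of the obstacle, so it never reaches it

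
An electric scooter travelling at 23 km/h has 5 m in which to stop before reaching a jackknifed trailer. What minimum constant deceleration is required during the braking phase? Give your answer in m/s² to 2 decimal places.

23 km/h ÷ 3.6 = 6.3889 m/s.
v² = 2a·d ⇒ a = v²/(2d) = 6.3889² / (2 × 5.000) = 40.818 / 10.000 = 4.0818 m/s².

Required deceleration ≈ 4.08 m/s²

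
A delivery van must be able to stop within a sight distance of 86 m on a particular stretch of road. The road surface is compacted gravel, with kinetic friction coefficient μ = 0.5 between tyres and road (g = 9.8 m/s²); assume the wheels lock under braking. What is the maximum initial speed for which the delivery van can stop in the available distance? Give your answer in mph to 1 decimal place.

a = μg = 0.5 × 9.8 = 4.900 m/s².
v²/(2a) = d ⇒ v = √(2 × 4.900 × 86) = √842.80 = 29.0310 m/s.
29.0310 m/s ÷ 0.44704 = 64.940 mph.

Maximum speed ≈ 64.9 mph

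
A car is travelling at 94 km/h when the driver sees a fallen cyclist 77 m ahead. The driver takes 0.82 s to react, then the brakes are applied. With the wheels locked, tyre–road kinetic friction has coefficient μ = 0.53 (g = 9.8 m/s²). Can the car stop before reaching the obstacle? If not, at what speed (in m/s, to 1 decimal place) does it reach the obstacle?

94 km/h ÷ 3.6 = 26.1111 m/s.
a = μg = 0.53 × 9.8 = 5.194 m/s².
Reaction distance = 26.1111 × 0.82 = 21.411 m.
Braking distance needed to stop: v²/(2a) = 681.790 / 10.388 = 65.632 m, so total needed = 21.411 + 65.632 = 87.043 m > 77 m — it cannot stop.
Distance remaining when braking begins: 77 − 21.411 = 55.589 m.
v² = v₀² − 2a·d = 681.790 − 2 × 5.194 × 55.589 = 104.331 m²/s².
v = √104.331 = 10.214 m/s.

No — it strikes the obstacle at 10.2 m/s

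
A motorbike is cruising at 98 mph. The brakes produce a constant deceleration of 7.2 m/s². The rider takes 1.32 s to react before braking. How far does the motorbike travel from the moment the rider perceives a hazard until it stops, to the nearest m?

Total stopping distance ≈ 191 m

98 mph × 0.44704 = 43.8099 m/s.
Reaction distance = v·t_r = 43.8099 × 1.32 = 57.829 m.
Braking distance = v²/(2a) = 43.8099² / (2 × 7.200) = 1919.307 / 14.400 = 133.285 m.
Total = 57.829 + 133.285 = 191.114 m.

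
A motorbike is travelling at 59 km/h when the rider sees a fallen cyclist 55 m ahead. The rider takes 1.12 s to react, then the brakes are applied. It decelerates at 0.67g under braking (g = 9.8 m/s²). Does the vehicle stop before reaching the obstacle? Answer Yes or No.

Yes

59 km/h ÷ 3.6 = 16.3889 m/s.
a = 0.67 × 9.8 = 6.566 m/s².
Reaction distance = 16.3889 × 1.12 = 18.356 m.
Braking distance = v²/(2a) = 268.596 / 13.132 = 20.454 m.
Total stopping distance = 18.356 + 20.454 = 38.810 m, vs 55 m available — it stops with 55 − 38.810 = 16.190 m to spare.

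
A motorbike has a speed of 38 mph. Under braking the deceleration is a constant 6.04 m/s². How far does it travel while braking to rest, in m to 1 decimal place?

Braking distance ≈ 23.9 m

38 mph × 0.44704 = 16.9875 m/s.
Braking distance = v²/(2a) = 16.9875² / (2 × 6.040) = 288.575 / 12.080 = 23.889 m.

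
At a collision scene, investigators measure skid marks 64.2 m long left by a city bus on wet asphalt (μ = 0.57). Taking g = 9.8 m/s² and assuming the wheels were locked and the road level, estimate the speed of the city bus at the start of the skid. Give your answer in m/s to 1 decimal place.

Initial speed ≈ 26.8 m/s

Deceleration a = μg = 0.57 × 9.8 = 5.586 m/s².
v = √(2a·d) = √(2 × 5.586 × 64.2) = √717.242 = 26.7814 m/s.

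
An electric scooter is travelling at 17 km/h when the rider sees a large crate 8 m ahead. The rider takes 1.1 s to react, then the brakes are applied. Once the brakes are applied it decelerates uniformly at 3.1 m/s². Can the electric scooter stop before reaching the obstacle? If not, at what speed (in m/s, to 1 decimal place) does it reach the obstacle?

17 km/h ÷ 3.6 = 4.7222 m/s.
Reaction distance = 4.7222 × 1.1 = 5.194 m.
Braking distance needed to stop: v²/(2a) = 22.299 / 6.200 = 3.597 m, so total needed = 5.194 + 3.597 = 8.791 m > 8 m — it cannot stop.
Distance remaining when braking begins: 8 − 5.194 = 2.806 m.
v² = v₀² − 2a·d = 22.299 − 2 × 3.100 × 2.806 = 4.902 m²/s².
v = √4.902 = 2.214 m/s.

No — it strikes the obstacle at 2.2 m/s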